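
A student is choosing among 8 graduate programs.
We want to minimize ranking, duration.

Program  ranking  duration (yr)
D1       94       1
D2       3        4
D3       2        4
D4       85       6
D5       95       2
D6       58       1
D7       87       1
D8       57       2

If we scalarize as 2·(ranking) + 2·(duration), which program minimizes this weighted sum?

D3

D1: 2·94 + 2·1 = 190
D2: 2·3 + 2·4 = 14
D3: 2·2 + 2·4 = 12
D4: 2·85 + 2·6 = 182
D5: 2·95 + 2·2 = 194
D6: 2·58 + 2·1 = 118
D7: 2·87 + 2·1 = 176
D8: 2·57 + 2·2 = 118
Lowest: D3 at 12.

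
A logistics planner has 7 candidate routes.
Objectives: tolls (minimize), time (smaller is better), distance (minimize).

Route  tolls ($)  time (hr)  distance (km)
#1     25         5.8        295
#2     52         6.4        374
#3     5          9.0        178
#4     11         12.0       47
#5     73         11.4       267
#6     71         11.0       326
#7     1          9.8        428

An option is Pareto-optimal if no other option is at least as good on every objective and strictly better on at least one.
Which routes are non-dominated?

#1: not dominated (best time).
#2: dominated by #1 (tolls 25≤52, time 5.8≤6.4, distance 295≤374).
#3: not dominated.
#4: not dominated (best distance).
#5: dominated by #3 (tolls 5≤73, time 9.0≤11.4, distance 178≤267).
#6: dominated by #1 (tolls 25≤71, time 5.8≤11.0, distance 295≤326).
#7: not dominated (best tolls).

#1, #3, #4, #7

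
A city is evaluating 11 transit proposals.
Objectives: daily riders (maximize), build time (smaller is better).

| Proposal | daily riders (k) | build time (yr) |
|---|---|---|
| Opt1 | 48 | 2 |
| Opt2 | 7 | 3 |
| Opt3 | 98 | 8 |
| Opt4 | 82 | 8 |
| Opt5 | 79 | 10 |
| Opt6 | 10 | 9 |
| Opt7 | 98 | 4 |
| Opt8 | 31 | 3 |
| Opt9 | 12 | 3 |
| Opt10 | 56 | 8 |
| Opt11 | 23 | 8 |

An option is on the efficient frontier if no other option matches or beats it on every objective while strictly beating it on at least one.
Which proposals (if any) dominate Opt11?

Opt1, Opt3, Opt4, Opt7, Opt8, Opt10

Opt1: daily riders 48≥23, build time 2≤8 — dominates Opt11.
Opt3: daily riders 98≥23, build time 8≤8 — dominates Opt11.
Opt4: daily riders 82≥23, build time 8≤8 — dominates Opt11.
Opt7: daily riders 98≥23, build time 4≤8 — dominates Opt11.
Opt8: daily riders 31≥23, build time 3≤8 — dominates Opt11.
Opt10: daily riders 56≥23, build time 8≤8 — dominates Opt11.
Others (Opt2, Opt5, Opt6, Opt9) are each worse than Opt11 on at least one objective.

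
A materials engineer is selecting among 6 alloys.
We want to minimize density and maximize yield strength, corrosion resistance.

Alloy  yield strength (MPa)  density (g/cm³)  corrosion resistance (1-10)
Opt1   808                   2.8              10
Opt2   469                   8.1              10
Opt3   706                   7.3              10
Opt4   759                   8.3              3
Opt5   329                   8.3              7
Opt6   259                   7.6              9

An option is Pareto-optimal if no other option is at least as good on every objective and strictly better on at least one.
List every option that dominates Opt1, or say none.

Opt2: worse on yield strength (469 vs 808).
Opt3: worse on yield strength (706 vs 808).
Opt4: worse on yield strength (759 vs 808).
Opt5: worse on yield strength (329 vs 808).
Opt6: worse on yield strength (259 vs 808).
No option dominates Opt1.

none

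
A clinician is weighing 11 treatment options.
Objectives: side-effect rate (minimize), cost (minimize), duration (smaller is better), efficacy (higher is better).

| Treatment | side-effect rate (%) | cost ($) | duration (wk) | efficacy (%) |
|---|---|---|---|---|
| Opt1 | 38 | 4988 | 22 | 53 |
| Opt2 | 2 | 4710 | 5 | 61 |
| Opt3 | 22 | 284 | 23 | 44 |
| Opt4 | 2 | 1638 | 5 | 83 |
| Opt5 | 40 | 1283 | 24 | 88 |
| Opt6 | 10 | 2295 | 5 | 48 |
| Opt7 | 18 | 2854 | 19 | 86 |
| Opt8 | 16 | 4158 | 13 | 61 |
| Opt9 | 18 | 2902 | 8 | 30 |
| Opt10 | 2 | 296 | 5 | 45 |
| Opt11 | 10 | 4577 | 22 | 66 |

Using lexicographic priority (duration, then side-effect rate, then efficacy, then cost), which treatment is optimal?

Opt4

First minimize duration: best is 5, kept {Opt2, Opt4, Opt6, Opt10}.
Then minimize side-effect rate: best is 2, kept {Opt2, Opt4, Opt10}.
Then maximize efficacy: best is 83, kept {Opt4}.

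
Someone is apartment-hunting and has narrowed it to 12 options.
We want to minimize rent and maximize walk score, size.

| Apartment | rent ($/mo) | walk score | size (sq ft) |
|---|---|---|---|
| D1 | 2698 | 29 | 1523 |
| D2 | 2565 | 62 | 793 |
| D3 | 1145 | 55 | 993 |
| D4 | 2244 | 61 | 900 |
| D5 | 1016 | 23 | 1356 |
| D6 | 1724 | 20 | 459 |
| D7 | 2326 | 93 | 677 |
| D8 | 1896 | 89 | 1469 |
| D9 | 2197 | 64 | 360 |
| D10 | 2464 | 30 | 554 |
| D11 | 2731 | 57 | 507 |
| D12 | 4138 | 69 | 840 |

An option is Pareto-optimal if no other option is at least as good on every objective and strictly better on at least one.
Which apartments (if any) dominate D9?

D8: rent 1896≤2197, walk score 89≥64, size 1469≥360 — dominates D9.
Others (D1, D2, D3, D4, D5, D6, D7, D10, D11, D12) are each worse than D9 on at least one objective.

D8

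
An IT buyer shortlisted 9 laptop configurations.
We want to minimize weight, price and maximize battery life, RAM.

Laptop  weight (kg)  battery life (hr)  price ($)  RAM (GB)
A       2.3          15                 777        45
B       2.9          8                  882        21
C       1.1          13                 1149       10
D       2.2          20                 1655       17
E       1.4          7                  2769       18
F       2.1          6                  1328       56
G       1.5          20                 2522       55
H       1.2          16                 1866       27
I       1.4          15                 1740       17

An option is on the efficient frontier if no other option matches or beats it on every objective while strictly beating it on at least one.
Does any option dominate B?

A vs B: weight 2.3≤2.9, battery life 15≥8, price 777≤882, RAM 45≥21 — A is at least as good on every objective and strictly better on at least one, so A dominates B.

Yes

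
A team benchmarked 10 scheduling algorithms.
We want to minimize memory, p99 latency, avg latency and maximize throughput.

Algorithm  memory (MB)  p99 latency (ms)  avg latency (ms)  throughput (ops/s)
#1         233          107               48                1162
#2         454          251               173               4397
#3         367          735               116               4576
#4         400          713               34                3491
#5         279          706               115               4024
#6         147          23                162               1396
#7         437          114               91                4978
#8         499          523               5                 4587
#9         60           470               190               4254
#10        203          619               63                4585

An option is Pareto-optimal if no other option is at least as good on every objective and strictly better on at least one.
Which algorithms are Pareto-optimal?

#1, #4, #6, #7, #8, #9, #10

#1: not dominated.
#2: dominated by #7 (memory 437≤454, p99 latency 114≤251, avg latency 91≤173, throughput 4978≥4397).
#3: dominated by #10 (memory 203≤367, p99 latency 619≤735, avg latency 63≤116, throughput 4585≥4576).
#4: not dominated.
#5: dominated by #10 (memory 203≤279, p99 latency 619≤706, avg latency 63≤115, throughput 4585≥4024).
#6: not dominated (best p99 latency).
#7: not dominated (best throughput).
#8: not dominated (best avg latency).
#9: not dominated (best memory).
#10: not dominated.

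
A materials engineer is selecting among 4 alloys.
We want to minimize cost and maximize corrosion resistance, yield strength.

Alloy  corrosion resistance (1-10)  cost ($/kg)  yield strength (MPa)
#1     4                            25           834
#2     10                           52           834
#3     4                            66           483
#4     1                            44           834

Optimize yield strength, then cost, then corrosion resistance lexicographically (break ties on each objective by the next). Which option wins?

#1

First maximize yield strength: best is 834, kept {#1, #2, #4}.
Then minimize cost: best is 25, kept {#1}.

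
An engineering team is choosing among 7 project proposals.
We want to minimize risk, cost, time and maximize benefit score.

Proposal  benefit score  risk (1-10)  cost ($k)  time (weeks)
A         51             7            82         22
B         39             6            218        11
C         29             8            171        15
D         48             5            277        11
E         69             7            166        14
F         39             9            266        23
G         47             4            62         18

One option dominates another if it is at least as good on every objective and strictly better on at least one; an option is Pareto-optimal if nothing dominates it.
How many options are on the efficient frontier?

5

A: not dominated.
B: not dominated.
C: dominated by E (benefit score 69≥29, risk 7≤8, cost 166≤171, time 14≤15).
D: not dominated.
E: not dominated (best benefit score).
F: dominated by A (benefit score 51≥39, risk 7≤9, cost 82≤266, time 22≤23).
G: not dominated (best risk).
Pareto-optimal: A, B, D, E, G → 5.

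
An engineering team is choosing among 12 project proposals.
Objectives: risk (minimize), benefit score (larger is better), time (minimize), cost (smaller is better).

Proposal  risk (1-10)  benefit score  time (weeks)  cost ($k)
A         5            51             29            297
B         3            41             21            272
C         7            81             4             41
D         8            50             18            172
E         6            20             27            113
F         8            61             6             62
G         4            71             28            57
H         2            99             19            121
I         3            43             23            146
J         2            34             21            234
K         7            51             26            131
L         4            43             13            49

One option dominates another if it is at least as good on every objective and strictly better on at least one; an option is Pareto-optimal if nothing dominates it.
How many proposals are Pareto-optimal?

A: dominated by G (risk 4≤5, benefit score 71≥51, time 28≤29, cost 57≤297).
B: dominated by H (risk 2≤3, benefit score 99≥41, time 19≤21, cost 121≤272).
C: not dominated (best time).
D: dominated by C (risk 7≤8, benefit score 81≥50, time 4≤18, cost 41≤172).
E: dominated by L (risk 4≤6, benefit score 43≥20, time 13≤27, cost 49≤113).
F: dominated by C (risk 7≤8, benefit score 81≥61, time 4≤6, cost 41≤62).
G: not dominated.
H: not dominated (best benefit score).
I: dominated by H (risk 2≤3, benefit score 99≥43, time 19≤23, cost 121≤146).
J: dominated by H (risk 2≤2, benefit score 99≥34, time 19≤21, cost 121≤234).
K: dominated by C (risk 7≤7, benefit score 81≥51, time 4≤26, cost 41≤131).
L: not dominated.
Pareto-optimal: C, G, H, L → 4.

4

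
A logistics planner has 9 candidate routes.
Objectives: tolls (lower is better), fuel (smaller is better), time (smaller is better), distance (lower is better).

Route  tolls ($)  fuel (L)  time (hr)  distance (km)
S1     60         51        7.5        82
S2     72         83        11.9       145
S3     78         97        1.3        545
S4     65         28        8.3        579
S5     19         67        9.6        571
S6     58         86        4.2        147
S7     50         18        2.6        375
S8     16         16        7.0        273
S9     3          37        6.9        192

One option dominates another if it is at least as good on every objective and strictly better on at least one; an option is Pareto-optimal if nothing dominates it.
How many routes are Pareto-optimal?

6

S1: not dominated (best distance).
S2: dominated by S1 (tolls 60≤72, fuel 51≤83, time 7.5≤11.9, distance 82≤145).
S3: not dominated (best time).
S4: dominated by S7 (tolls 50≤65, fuel 18≤28, time 2.6≤8.3, distance 375≤579).
S5: dominated by S8 (tolls 16≤19, fuel 16≤67, time 7.0≤9.6, distance 273≤571).
S6: not dominated.
S7: not dominated.
S8: not dominated (best fuel).
S9: not dominated (best tolls).
Pareto-optimal: S1, S3, S6, S7, S8, S9 → 6.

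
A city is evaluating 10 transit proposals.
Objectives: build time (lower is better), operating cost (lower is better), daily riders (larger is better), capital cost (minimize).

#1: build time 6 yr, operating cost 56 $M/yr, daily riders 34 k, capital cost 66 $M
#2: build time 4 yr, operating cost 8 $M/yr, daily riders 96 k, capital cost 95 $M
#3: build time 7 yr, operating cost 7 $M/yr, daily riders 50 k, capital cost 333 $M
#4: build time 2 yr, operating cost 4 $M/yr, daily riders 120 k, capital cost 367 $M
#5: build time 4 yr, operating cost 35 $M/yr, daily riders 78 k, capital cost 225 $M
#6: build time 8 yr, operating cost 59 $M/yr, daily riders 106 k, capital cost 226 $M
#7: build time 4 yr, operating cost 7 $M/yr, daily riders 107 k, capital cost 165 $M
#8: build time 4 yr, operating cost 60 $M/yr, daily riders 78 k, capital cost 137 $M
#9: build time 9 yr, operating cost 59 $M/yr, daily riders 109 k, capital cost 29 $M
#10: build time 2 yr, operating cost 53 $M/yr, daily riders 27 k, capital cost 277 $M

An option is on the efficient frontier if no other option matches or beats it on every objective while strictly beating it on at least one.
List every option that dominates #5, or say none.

#2: build time 4≤4, operating cost 8≤35, daily riders 96≥78, capital cost 95≤225 — dominates #5.
#7: build time 4≤4, operating cost 7≤35, daily riders 107≥78, capital cost 165≤225 — dominates #5.
Others (#1, #3, #4, #6, #8, #9, #10) are each worse than #5 on at least one objective.

#2, #7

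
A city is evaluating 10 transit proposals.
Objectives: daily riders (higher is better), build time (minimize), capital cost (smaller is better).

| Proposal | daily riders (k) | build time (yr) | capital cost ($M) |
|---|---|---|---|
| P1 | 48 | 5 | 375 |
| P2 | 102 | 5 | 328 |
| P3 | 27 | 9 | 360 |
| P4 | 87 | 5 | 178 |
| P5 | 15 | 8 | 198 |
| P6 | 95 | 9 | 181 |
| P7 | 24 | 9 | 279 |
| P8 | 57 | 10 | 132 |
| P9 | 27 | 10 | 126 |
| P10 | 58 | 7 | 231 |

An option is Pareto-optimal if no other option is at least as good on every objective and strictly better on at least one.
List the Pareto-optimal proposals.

P1: dominated by P2 (daily riders 102≥48, build time 5≤5, capital cost 328≤375).
P2: not dominated (best daily riders).
P3: dominated by P2 (daily riders 102≥27, build time 5≤9, capital cost 328≤360).
P4: not dominated.
P5: dominated by P4 (daily riders 87≥15, build time 5≤8, capital cost 178≤198).
P6: not dominated.
P7: dominated by P4 (daily riders 87≥24, build time 5≤9, capital cost 178≤279).
P8: not dominated.
P9: not dominated (best capital cost).
P10: dominated by P4 (daily riders 87≥58, build time 5≤7, capital cost 178≤231).

P2, P4, P6, P8, P9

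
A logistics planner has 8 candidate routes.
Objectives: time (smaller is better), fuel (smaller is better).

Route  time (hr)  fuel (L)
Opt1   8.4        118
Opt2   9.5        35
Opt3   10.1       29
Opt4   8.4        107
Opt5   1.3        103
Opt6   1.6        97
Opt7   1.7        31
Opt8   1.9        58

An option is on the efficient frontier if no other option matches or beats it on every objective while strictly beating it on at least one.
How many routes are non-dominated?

4

Opt1: dominated by Opt4 (time 8.4≤8.4, fuel 107≤118).
Opt2: dominated by Opt7 (time 1.7≤9.5, fuel 31≤35).
Opt3: not dominated (best fuel).
Opt4: dominated by Opt5 (time 1.3≤8.4, fuel 103≤107).
Opt5: not dominated (best time).
Opt6: not dominated.
Opt7: not dominated.
Opt8: dominated by Opt7 (time 1.7≤1.9, fuel 31≤58).
Pareto-optimal: Opt3, Opt5, Opt6, Opt7 → 4.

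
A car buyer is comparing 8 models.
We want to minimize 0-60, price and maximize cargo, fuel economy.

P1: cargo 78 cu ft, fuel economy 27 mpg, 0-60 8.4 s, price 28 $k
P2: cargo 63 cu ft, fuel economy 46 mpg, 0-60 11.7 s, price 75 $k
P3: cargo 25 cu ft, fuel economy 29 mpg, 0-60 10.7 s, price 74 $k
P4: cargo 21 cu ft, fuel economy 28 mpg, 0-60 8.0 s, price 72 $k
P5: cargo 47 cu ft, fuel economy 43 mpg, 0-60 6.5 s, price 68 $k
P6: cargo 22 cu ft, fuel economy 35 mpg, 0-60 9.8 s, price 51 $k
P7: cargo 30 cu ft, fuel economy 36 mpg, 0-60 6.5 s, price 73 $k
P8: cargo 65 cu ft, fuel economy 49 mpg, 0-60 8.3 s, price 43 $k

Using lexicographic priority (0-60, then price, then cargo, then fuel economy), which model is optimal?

P5

First minimize 0-60: best is 6.5, kept {P5, P7}.
Then minimize price: best is 68, kept {P5}.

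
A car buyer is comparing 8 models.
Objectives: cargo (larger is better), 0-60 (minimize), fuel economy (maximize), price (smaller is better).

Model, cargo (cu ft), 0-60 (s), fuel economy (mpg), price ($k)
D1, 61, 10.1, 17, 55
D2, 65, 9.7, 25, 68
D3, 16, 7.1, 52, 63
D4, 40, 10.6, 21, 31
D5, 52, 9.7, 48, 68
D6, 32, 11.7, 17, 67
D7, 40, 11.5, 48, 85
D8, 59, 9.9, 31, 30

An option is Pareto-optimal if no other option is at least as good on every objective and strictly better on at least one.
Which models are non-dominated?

D1, D2, D3, D5, D8

D1: not dominated.
D2: not dominated (best cargo).
D3: not dominated (best 0-60).
D4: dominated by D8 (cargo 59≥40, 0-60 9.9≤10.6, fuel economy 31≥21, price 30≤31).
D5: not dominated.
D6: dominated by D1 (cargo 61≥32, 0-60 10.1≤11.7, fuel economy 17≥17, price 55≤67).
D7: dominated by D5 (cargo 52≥40, 0-60 9.7≤11.5, fuel economy 48≥48, price 68≤85).
D8: not dominated (best price).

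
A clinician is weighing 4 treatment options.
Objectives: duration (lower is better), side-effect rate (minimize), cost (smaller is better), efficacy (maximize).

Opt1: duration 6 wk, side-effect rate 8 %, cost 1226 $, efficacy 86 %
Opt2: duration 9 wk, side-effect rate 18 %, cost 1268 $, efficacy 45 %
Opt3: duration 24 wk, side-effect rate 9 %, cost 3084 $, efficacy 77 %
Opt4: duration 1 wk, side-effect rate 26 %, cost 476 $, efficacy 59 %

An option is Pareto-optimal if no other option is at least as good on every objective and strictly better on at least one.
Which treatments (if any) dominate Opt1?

none

Opt2: worse on duration (9 vs 6).
Opt3: worse on duration (24 vs 6).
Opt4: worse on side-effect rate (26 vs 8).
No option dominates Opt1.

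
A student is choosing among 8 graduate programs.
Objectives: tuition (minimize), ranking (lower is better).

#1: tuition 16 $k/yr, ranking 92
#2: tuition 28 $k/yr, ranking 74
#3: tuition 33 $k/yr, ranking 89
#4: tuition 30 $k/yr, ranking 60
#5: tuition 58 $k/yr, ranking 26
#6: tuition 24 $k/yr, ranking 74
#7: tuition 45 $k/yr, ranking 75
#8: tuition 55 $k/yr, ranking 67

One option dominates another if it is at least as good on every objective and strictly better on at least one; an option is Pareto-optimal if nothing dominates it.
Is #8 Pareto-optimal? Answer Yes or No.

No

#4 vs #8: tuition 30≤55, ranking 60≤67 — #4 is at least as good on every objective and strictly better on at least one, so #4 dominates #8.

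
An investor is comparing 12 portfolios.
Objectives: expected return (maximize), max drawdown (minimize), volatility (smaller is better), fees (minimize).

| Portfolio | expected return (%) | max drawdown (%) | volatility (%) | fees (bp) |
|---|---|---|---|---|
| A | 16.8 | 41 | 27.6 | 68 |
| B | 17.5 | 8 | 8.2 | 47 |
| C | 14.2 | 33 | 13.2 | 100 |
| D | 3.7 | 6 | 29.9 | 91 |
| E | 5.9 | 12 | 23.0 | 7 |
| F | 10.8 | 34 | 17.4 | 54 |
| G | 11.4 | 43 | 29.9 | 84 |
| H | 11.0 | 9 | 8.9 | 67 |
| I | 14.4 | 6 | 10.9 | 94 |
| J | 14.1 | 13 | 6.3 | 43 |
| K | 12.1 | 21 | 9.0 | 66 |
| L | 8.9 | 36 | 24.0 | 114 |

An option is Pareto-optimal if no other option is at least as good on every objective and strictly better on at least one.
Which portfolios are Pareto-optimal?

A: dominated by B (expected return 17.5≥16.8, max drawdown 8≤41, volatility 8.2≤27.6, fees 47≤68).
B: not dominated (best expected return).
C: dominated by B (expected return 17.5≥14.2, max drawdown 8≤33, volatility 8.2≤13.2, fees 47≤100).
D: not dominated.
E: not dominated (best fees).
F: dominated by B (expected return 17.5≥10.8, max drawdown 8≤34, volatility 8.2≤17.4, fees 47≤54).
G: dominated by A (expected return 16.8≥11.4, max drawdown 41≤43, volatility 27.6≤29.9, fees 68≤84).
H: dominated by B (expected return 17.5≥11.0, max drawdown 8≤9, volatility 8.2≤8.9, fees 47≤67).
I: not dominated.
J: not dominated (best volatility).
K: dominated by B (expected return 17.5≥12.1, max drawdown 8≤21, volatility 8.2≤9.0, fees 47≤66).
L: dominated by B (expected return 17.5≥8.9, max drawdown 8≤36, volatility 8.2≤24.0, fees 47≤114).

B, D, E, I, J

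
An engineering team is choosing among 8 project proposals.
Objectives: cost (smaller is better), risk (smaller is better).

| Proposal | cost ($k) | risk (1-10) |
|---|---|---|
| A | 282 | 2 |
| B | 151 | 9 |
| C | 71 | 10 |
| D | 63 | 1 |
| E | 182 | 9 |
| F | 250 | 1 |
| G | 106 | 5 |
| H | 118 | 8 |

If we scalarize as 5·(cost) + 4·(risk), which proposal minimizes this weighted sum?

A: 5·282 + 4·2 = 1418
B: 5·151 + 4·9 = 791
C: 5·71 + 4·10 = 395
D: 5·63 + 4·1 = 319
E: 5·182 + 4·9 = 946
F: 5·250 + 4·1 = 1254
G: 5·106 + 4·5 = 550
H: 5·118 + 4·8 = 622
Lowest: D at 319.

D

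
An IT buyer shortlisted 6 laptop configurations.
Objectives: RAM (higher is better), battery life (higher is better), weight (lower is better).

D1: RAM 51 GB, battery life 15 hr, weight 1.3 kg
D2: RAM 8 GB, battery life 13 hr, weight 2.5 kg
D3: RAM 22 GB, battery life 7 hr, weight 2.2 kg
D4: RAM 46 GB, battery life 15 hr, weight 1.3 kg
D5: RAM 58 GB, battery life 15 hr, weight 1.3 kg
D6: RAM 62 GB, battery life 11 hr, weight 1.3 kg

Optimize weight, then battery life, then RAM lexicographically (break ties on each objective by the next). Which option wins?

First minimize weight: best is 1.3, kept {D1, D4, D5, D6}.
Then maximize battery life: best is 15, kept {D1, D4, D5}.
Then maximize RAM: best is 58, kept {D5}.

D5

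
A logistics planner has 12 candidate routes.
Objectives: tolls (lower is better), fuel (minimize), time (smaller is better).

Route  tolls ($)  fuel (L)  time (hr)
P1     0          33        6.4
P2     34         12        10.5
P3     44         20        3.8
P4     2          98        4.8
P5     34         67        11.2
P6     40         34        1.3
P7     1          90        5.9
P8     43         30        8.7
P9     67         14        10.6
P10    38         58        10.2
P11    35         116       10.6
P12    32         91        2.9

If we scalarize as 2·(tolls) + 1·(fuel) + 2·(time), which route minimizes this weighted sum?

P1

P1: 2·0 + 1·33 + 2·6.4 = 45.8
P2: 2·34 + 1·12 + 2·10.5 = 101.0
P3: 2·44 + 1·20 + 2·3.8 = 115.6
P4: 2·2 + 1·98 + 2·4.8 = 111.6
P5: 2·34 + 1·67 + 2·11.2 = 157.4
P6: 2·40 + 1·34 + 2·1.3 = 116.6
P7: 2·1 + 1·90 + 2·5.9 = 103.8
P8: 2·43 + 1·30 + 2·8.7 = 133.4
P9: 2·67 + 1·14 + 2·10.6 = 169.2
P10: 2·38 + 1·58 + 2·10.2 = 154.4
P11: 2·35 + 1·116 + 2·10.6 = 207.2
P12: 2·32 + 1·91 + 2·2.9 = 160.8
Lowest: P1 at 45.8.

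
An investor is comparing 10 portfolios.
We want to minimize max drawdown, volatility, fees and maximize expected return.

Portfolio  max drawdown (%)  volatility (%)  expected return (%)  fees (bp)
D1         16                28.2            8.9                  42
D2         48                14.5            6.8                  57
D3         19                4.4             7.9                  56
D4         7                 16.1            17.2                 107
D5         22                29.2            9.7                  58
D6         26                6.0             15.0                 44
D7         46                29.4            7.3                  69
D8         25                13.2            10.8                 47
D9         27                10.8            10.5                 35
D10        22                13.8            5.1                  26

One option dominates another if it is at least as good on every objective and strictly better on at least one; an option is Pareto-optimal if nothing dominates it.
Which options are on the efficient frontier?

D1: not dominated.
D2: dominated by D3 (max drawdown 19≤48, volatility 4.4≤14.5, expected return 7.9≥6.8, fees 56≤57).
D3: not dominated (best volatility).
D4: not dominated (best max drawdown).
D5: not dominated.
D6: not dominated.
D7: dominated by D1 (max drawdown 16≤46, volatility 28.2≤29.4, expected return 8.9≥7.3, fees 42≤69).
D8: not dominated.
D9: not dominated.
D10: not dominated (best fees).

D1, D3, D4, D5, D6, D8, D9, D10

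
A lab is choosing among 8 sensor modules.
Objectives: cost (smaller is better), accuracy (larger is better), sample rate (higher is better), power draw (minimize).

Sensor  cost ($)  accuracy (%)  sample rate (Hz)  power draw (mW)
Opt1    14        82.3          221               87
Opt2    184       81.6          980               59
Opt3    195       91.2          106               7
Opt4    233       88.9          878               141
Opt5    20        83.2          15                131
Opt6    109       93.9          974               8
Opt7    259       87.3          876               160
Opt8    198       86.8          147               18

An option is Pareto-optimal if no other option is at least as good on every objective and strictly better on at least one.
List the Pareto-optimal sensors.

Opt1, Opt2, Opt3, Opt5, Opt6

Opt1: not dominated (best cost).
Opt2: not dominated (best sample rate).
Opt3: not dominated (best power draw).
Opt4: dominated by Opt6 (cost 109≤233, accuracy 93.9≥88.9, sample rate 974≥878, power draw 8≤141).
Opt5: not dominated.
Opt6: not dominated (best accuracy).
Opt7: dominated by Opt4 (cost 233≤259, accuracy 88.9≥87.3, sample rate 878≥876, power draw 141≤160).
Opt8: dominated by Opt6 (cost 109≤198, accuracy 93.9≥86.8, sample rate 974≥147, power draw 8≤18).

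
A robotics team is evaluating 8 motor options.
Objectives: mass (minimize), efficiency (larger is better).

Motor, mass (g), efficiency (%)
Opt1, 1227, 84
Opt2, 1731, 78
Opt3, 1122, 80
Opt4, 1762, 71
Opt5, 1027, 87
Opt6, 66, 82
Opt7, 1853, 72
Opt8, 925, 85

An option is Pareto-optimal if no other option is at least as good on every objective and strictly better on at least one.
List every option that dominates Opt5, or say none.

Opt1: worse on mass (1227 vs 1027).
Opt2: worse on mass (1731 vs 1027).
Opt3: worse on mass (1122 vs 1027).
Opt4: worse on mass (1762 vs 1027).
Opt6: worse on efficiency (82 vs 87).
Opt7: worse on mass (1853 vs 1027).
Opt8: worse on efficiency (85 vs 87).
No option dominates Opt5.

none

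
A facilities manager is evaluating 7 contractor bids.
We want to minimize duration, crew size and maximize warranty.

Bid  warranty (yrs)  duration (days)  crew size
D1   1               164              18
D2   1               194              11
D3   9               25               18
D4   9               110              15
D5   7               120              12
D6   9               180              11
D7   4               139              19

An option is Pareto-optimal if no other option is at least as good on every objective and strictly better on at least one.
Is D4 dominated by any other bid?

D1: worse on warranty (1 vs 9).
D2: worse on warranty (1 vs 9).
D3: worse on crew size (18 vs 15).
D5: worse on warranty (7 vs 9).
D6: worse on duration (180 vs 110).
D7: worse on warranty (4 vs 9).
No option is at least as good as D4 on every objective and strictly better on one.

No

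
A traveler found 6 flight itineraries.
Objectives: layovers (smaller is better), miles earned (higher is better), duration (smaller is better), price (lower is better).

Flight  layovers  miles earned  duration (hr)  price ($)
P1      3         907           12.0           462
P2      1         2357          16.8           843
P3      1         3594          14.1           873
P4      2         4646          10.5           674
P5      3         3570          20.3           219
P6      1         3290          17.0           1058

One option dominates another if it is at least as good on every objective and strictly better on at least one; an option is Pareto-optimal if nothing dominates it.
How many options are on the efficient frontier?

5

P1: not dominated.
P2: not dominated.
P3: not dominated.
P4: not dominated (best miles earned).
P5: not dominated (best price).
P6: dominated by P3 (layovers 1≤1, miles earned 3594≥3290, duration 14.1≤17.0, price 873≤1058).
Pareto-optimal: P1, P2, P3, P4, P5 → 5.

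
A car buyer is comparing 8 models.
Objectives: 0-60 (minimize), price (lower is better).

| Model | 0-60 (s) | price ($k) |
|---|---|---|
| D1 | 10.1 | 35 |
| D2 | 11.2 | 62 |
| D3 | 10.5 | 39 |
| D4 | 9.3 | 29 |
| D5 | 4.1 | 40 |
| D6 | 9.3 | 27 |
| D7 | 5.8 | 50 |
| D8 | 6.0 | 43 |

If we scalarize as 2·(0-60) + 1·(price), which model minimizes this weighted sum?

D6

D1: 2·10.1 + 1·35 = 55.2
D2: 2·11.2 + 1·62 = 84.4
D3: 2·10.5 + 1·39 = 60.0
D4: 2·9.3 + 1·29 = 47.6
D5: 2·4.1 + 1·40 = 48.2
D6: 2·9.3 + 1·27 = 45.6
D7: 2·5.8 + 1·50 = 61.6
D8: 2·6.0 + 1·43 = 55.0
Lowest: D6 at 45.6.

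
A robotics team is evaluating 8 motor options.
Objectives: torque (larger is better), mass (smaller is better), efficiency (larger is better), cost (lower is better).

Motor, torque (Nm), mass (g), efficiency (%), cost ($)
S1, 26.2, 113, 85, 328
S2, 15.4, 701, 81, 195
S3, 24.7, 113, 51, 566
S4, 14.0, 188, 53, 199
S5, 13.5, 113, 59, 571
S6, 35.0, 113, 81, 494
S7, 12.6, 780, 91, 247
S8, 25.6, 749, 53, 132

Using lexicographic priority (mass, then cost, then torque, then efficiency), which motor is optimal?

First minimize mass: best is 113, kept {S1, S3, S5, S6}.
Then minimize cost: best is 328, kept {S1}.

S1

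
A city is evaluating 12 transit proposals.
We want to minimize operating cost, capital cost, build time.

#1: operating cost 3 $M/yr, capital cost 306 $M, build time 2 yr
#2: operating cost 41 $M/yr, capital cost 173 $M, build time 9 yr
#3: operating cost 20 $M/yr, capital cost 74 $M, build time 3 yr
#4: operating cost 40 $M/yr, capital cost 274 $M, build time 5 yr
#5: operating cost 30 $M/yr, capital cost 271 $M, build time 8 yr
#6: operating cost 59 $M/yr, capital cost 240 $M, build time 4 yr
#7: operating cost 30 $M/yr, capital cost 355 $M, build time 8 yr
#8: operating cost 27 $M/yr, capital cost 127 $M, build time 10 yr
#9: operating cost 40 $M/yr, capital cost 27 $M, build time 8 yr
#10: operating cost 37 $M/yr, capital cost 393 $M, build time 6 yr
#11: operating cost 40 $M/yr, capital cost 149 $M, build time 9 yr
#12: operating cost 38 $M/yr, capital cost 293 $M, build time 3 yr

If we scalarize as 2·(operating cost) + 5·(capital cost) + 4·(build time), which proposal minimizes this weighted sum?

#1: 2·3 + 5·306 + 4·2 = 1544
#2: 2·41 + 5·173 + 4·9 = 983
#3: 2·20 + 5·74 + 4·3 = 422
#4: 2·40 + 5·274 + 4·5 = 1470
#5: 2·30 + 5·271 + 4·8 = 1447
#6: 2·59 + 5·240 + 4·4 = 1334
#7: 2·30 + 5·355 + 4·8 = 1867
#8: 2·27 + 5·127 + 4·10 = 729
#9: 2·40 + 5·27 + 4·8 = 247
#10: 2·37 + 5·393 + 4·6 = 2063
#11: 2·40 + 5·149 + 4·9 = 861
#12: 2·38 + 5·293 + 4·3 = 1553
Lowest: #9 at 247.

#9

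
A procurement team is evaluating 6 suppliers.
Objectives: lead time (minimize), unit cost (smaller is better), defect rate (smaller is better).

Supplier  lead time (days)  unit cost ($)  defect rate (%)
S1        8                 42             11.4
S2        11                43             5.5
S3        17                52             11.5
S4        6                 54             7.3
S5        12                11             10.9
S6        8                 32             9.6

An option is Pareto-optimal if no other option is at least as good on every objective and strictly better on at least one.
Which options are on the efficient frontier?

S1: dominated by S6 (lead time 8≤8, unit cost 32≤42, defect rate 9.6≤11.4).
S2: not dominated (best defect rate).
S3: dominated by S1 (lead time 8≤17, unit cost 42≤52, defect rate 11.4≤11.5).
S4: not dominated (best lead time).
S5: not dominated (best unit cost).
S6: not dominated.

S2, S4, S5, S6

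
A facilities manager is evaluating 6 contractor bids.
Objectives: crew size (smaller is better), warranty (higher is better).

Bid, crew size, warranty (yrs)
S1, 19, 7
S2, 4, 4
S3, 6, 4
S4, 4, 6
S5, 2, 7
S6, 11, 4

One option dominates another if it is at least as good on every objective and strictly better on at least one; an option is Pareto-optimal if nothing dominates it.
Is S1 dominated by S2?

S2 vs S1: S2 is worse on warranty (4 vs 7), so it does not dominate S1.

No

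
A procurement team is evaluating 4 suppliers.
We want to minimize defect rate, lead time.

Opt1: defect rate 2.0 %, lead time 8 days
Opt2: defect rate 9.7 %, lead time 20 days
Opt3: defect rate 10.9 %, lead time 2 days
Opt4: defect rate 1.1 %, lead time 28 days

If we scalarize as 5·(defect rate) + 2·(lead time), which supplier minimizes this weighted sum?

Opt1

Opt1: 5·2.0 + 2·8 = 26.0
Opt2: 5·9.7 + 2·20 = 88.5
Opt3: 5·10.9 + 2·2 = 58.5
Opt4: 5·1.1 + 2·28 = 61.5
Lowest: Opt1 at 26.0.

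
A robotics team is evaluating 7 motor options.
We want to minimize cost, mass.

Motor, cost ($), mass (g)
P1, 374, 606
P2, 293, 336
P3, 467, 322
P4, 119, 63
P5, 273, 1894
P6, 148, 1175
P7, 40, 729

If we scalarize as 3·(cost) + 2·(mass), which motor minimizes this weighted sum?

P4

P1: 3·374 + 2·606 = 2334
P2: 3·293 + 2·336 = 1551
P3: 3·467 + 2·322 = 2045
P4: 3·119 + 2·63 = 483
P5: 3·273 + 2·1894 = 4607
P6: 3·148 + 2·1175 = 2794
P7: 3·40 + 2·729 = 1578
Lowest: P4 at 483.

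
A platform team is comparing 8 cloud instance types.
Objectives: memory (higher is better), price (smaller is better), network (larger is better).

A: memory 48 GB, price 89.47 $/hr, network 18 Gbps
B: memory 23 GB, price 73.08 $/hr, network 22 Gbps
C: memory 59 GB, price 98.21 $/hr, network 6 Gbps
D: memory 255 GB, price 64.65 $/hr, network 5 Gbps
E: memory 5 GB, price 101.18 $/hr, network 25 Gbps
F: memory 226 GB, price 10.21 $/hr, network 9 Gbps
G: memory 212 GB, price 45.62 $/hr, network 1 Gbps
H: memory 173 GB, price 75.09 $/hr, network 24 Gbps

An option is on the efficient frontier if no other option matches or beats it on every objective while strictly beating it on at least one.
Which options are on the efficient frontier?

A: dominated by H (memory 173≥48, price 75.09≤89.47, network 24≥18).
B: not dominated.
C: dominated by F (memory 226≥59, price 10.21≤98.21, network 9≥6).
D: not dominated (best memory).
E: not dominated (best network).
F: not dominated (best price).
G: dominated by F (memory 226≥212, price 10.21≤45.62, network 9≥1).
H: not dominated.

B, D, E, F, H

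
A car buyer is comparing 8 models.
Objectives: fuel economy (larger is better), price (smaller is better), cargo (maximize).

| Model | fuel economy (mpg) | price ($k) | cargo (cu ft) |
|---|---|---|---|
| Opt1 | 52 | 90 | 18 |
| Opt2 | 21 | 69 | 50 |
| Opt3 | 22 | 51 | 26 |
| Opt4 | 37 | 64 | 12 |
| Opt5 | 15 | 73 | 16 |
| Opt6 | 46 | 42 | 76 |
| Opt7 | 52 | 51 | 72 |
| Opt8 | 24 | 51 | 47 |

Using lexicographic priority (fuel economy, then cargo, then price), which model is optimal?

Opt7

First maximize fuel economy: best is 52, kept {Opt1, Opt7}.
Then maximize cargo: best is 72, kept {Opt7}.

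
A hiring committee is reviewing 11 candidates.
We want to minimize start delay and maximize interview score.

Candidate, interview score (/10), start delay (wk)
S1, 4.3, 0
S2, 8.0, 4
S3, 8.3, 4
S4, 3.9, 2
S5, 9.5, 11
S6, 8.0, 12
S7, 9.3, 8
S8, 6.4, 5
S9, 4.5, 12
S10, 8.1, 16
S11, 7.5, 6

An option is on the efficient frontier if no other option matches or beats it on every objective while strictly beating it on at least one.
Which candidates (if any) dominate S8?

S2: interview score 8.0≥6.4, start delay 4≤5 — dominates S8.
S3: interview score 8.3≥6.4, start delay 4≤5 — dominates S8.
Others (S1, S4, S5, S6, S7, S9, S10, S11) are each worse than S8 on at least one objective.

S2, S3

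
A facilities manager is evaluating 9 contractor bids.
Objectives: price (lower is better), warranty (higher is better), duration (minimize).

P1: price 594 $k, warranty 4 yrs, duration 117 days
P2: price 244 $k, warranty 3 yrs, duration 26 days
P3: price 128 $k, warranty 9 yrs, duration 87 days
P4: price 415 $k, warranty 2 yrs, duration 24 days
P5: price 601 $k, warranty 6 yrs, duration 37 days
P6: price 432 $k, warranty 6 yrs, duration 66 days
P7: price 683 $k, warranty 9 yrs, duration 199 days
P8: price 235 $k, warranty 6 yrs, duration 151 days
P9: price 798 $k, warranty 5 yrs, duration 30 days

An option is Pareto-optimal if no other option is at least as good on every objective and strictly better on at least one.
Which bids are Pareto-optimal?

P2, P3, P4, P5, P6, P9

P1: dominated by P3 (price 128≤594, warranty 9≥4, duration 87≤117).
P2: not dominated.
P3: not dominated (best price).
P4: not dominated (best duration).
P5: not dominated.
P6: not dominated.
P7: dominated by P3 (price 128≤683, warranty 9≥9, duration 87≤199).
P8: dominated by P3 (price 128≤235, warranty 9≥6, duration 87≤151).
P9: not dominated.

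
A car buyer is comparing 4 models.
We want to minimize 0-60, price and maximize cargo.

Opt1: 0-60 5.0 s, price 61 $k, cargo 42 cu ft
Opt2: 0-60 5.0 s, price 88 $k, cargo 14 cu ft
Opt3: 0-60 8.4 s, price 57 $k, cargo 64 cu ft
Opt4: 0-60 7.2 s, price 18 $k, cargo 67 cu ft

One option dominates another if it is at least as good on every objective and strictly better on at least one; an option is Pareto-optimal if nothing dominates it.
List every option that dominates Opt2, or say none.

Opt1: 0-60 5.0≤5.0, price 61≤88, cargo 42≥14 — dominates Opt2.
Others (Opt3, Opt4) are each worse than Opt2 on at least one objective.

Opt1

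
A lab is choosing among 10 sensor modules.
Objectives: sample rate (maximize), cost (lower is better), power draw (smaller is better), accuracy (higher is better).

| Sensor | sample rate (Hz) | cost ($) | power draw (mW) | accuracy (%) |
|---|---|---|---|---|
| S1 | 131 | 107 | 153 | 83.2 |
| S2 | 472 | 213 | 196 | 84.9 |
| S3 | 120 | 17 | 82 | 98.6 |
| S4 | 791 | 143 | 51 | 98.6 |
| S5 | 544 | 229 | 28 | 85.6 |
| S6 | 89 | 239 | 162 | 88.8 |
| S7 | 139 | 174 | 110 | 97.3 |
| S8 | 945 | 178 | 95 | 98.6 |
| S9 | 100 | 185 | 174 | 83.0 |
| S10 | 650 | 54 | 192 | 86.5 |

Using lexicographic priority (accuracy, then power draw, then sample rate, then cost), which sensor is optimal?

S4

First maximize accuracy: best is 98.6, kept {S3, S4, S8}.
Then minimize power draw: best is 51, kept {S4}.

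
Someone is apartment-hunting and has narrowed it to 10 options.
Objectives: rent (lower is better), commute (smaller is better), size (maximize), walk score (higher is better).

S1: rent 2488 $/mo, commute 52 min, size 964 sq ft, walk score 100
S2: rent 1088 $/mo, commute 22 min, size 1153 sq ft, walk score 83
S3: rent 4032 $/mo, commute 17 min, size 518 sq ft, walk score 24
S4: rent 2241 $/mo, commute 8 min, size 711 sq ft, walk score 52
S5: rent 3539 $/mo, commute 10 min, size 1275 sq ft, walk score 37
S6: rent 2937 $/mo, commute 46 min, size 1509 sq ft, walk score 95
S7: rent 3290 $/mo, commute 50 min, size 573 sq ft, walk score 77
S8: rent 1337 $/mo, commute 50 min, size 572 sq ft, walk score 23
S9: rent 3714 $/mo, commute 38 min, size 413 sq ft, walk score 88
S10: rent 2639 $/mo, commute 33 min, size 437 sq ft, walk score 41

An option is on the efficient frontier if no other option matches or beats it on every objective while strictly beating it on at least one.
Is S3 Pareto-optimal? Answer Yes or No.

S4 vs S3: rent 2241≤4032, commute 8≤17, size 711≥518, walk score 52≥24 — S4 is at least as good on every objective and strictly better on at least one, so S4 dominates S3.

No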